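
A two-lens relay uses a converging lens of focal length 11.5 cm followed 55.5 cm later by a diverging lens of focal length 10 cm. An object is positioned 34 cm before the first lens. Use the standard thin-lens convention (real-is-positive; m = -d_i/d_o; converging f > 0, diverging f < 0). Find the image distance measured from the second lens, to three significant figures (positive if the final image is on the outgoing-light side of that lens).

Lens 1: 1/d_i1 = 1/f_1 - 1/d_o1 = 1/11.5 - 1/34 = 0.05754 cm^-1, so d_i1 = 17.378 cm.
The intermediate image is 17.378 cm to the right of lens 1, so d_o2 = L - d_i1 = 55.5 - 17.378 = 38.122 cm.
Lens 2: 1/d_i2 = 1/f_2 - 1/d_o2 = 1/(-10) - 1/(38.122) = -0.12623 cm^-1, so d_i2 = -7.922 cm.

-7.92 cm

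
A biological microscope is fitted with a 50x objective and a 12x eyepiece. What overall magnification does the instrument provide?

The overall magnification of a compound microscope is the product of the objective and eyepiece magnifications:
M = M_obj x M_eye = 50 x 12 = 600.

600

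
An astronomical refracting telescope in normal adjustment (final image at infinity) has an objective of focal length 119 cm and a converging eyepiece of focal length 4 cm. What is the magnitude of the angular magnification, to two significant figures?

30

|M| = f_obj/|f_eye| = 119/4 = 29.750.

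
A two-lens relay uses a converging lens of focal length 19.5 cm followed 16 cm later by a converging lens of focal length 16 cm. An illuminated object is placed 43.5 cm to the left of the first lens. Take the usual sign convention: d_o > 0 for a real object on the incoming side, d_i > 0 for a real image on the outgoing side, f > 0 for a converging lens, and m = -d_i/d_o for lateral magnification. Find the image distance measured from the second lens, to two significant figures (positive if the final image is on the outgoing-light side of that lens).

8.8 cm

Applying the thin-lens equation to the first lens, 1/19.5 = 1/43.5 + 1/d_i1, which gives d_i1 = 35.344 cm.
Since 35.344 cm > 16 cm, the first image lies past the second lens and serves as a virtual object: d_o2 = L - d_i1 = -19.344 cm.
Applying the thin-lens equation again with f_2 = 16 cm and d_o2 = -19.344 cm gives d_i2 = 8.757 cm.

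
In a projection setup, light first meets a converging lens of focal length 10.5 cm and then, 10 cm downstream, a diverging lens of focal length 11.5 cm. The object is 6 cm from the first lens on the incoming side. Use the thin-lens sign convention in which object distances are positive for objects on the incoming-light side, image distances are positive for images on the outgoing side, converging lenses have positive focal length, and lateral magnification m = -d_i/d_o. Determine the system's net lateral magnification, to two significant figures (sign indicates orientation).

0.76

Lens 1: 1/d_i1 = 1/f_1 - 1/d_o1 = 1/10.5 - 1/6 = -0.07143 cm^-1, so d_i1 = -14.000 cm.
m_1 = -(-14.000)/6 = 2.3333.
The intermediate image is virtual, 14.000 cm to the left of lens 1, so d_o2 = L - d_i1 = 10 - (-14.000) = 24.000 cm.
Lens 2: 1/d_i2 = 1/f_2 - 1/d_o2 = 1/(-11.5) - 1/(24.000) = -0.12862 cm^-1, so d_i2 = -7.775 cm.
m_2 = -(-7.775)/(24.000) = 0.3239.
The system's lateral magnification is m_1 m_2 = (2.3333)(0.3239) = 0.7559.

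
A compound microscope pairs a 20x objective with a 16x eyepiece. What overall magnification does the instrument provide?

The overall magnification of a compound microscope is the product of the objective and eyepiece magnifications:
M = M_obj x M_eye = 20 x 16 = 320.

320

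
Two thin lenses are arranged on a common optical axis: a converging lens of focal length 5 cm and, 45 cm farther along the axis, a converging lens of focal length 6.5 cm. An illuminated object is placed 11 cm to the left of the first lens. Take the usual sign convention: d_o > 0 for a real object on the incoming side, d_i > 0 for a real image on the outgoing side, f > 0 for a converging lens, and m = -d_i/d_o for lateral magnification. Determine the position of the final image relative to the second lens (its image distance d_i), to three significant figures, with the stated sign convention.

7.94 cm

Applying the thin-lens equation to the first lens, 1/5 = 1/11 + 1/d_i1, which gives d_i1 = 9.167 cm.
That image sits 35.833 cm in front of the second lens, so d_o2 = 35.833 cm.
Applying the thin-lens equation again with f_2 = 6.5 cm and d_o2 = 35.833 cm gives d_i2 = 7.940 cm.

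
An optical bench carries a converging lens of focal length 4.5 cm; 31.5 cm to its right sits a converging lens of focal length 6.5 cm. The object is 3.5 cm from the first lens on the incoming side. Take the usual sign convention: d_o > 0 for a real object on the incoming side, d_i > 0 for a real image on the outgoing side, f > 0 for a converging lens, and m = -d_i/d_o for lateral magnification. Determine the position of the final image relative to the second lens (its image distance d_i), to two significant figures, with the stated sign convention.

Applying the thin-lens equation to the first lens, 1/4.5 = 1/3.5 + 1/d_i1, which gives d_i1 = -15.750 cm.
With d_i1 < 0 the first image is virtual and lies on the object side; the object distance for lens 2 is d_o2 = 31.5 - (-15.750) = 47.250 cm.
Applying the thin-lens equation again with f_2 = 6.5 cm and d_o2 = 47.250 cm gives d_i2 = 7.537 cm.

7.5 cm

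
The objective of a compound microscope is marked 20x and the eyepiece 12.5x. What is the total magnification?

250

The overall magnification of a compound microscope is the product of the objective and eyepiece magnifications:
M = M_obj x M_eye = 20 x 12.5 = 250.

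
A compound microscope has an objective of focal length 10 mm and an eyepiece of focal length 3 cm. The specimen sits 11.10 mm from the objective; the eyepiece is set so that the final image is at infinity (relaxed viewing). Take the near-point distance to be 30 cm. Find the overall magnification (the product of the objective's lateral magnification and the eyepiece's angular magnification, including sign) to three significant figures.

Convert to cm: f_obj = 10 mm = 1 cm; d_o = 11.10 mm = 1.11 cm.
Objective: 1/d_i = 1/f_obj - 1/d_o = 1/1 - 1/1.11 = 0.09910 cm^-1, so d_i = 10.091 cm.
m_obj = -d_i/d_o = -10.091/1.11 = -9.091.
Eyepiece angular magnification (image at infinity): M_eye = D/f_e = 30/3 = 10.000.
Overall M = m_obj x M_eye = (-9.091)(10.000) = -90.91.

-90.9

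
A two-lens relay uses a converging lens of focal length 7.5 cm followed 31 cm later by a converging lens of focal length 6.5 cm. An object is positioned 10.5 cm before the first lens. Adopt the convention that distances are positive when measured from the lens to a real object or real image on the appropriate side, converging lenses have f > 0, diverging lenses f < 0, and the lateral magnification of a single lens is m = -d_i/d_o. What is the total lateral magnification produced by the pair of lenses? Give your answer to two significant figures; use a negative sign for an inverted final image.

Lens 1: 1/d_i1 = 1/f_1 - 1/d_o1 = 1/7.5 - 1/10.5 = 0.03810 cm^-1, so d_i1 = 26.250 cm.
m_1 = -(26.250)/10.5 = -2.5000.
That image sits 4.750 cm in front of the second lens, so d_o2 = 4.750 cm.
Lens 2: 1/d_i2 = 1/f_2 - 1/d_o2 = 1/6.5 - 1/(4.750) = -0.05668 cm^-1, so d_i2 = -17.643 cm.
m_2 = -(-17.643)/(4.750) = 3.7143.
The system's lateral magnification is m_1 m_2 = (-2.5000)(3.7143) = -9.2857.

-9.3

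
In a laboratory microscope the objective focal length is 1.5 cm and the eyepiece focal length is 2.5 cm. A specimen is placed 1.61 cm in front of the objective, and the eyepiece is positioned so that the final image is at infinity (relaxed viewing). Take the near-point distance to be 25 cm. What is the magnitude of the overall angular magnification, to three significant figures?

136

Objective: 1/d_i = 1/f_obj - 1/d_o = 1/1.5 - 1/1.61 = 0.04555 cm^-1, so d_i = 21.955 cm.
m_obj = -d_i/d_o = -21.955/1.61 = -13.636.
Eyepiece angular magnification (image at infinity): M_eye = D/f_e = 25/2.5 = 10.000.
Overall M = m_obj x M_eye = (-13.636)(10.000) = -136.36.
|M| = 136.36.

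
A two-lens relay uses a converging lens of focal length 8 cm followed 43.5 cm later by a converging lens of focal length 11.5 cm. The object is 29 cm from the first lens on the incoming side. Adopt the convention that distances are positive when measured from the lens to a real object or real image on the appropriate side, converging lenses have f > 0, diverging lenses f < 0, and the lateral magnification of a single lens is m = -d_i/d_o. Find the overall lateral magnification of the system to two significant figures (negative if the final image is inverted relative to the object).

0.21

Lens 1: 1/d_i1 = 1/f_1 - 1/d_o1 = 1/8 - 1/29 = 0.09052 cm^-1, so d_i1 = 11.048 cm.
m_1 = -(11.048)/29 = -0.3810.
That image sits 32.452 cm in front of the second lens, so d_o2 = 32.452 cm.
Lens 2: 1/d_i2 = 1/f_2 - 1/d_o2 = 1/11.5 - 1/(32.452) = 0.05614 cm^-1, so d_i2 = 17.812 cm.
m_2 = -(17.812)/(32.452) = -0.5489.
Total m = m_1 x m_2 = (-0.3810)(-0.5489) = 0.2091.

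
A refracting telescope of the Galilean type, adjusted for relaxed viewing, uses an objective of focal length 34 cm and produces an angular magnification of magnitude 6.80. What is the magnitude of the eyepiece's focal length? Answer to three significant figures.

|M| = f_obj/|f_eye|, so |f_eye| = f_obj/|M| = 34/6.8 = 5.000 cm.
(The eyepiece is diverging, so its signed focal length is -5.000 cm.)

5.00 cm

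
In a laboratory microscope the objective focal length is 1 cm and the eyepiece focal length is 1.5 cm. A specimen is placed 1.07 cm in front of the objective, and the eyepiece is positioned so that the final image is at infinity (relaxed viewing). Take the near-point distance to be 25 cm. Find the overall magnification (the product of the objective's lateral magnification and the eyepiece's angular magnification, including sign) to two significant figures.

-240

Objective: 1/d_i = 1/f_obj - 1/d_o = 1/1 - 1/1.07 = 0.06542 cm^-1, so d_i = 15.286 cm.
m_obj = -d_i/d_o = -15.286/1.07 = -14.286.
Eyepiece angular magnification (image at infinity): M_eye = D/f_e = 25/1.5 = 16.667.
Overall M = m_obj x M_eye = (-14.286)(16.667) = -238.10.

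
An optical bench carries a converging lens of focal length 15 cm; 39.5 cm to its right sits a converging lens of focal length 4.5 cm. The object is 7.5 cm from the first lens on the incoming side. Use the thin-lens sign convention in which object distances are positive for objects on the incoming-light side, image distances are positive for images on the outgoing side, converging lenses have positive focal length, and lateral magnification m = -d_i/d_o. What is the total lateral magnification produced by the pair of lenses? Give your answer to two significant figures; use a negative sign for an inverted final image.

-0.18

Lens 1: 1/d_i1 = 1/f_1 - 1/d_o1 = 1/15 - 1/7.5 = -0.06667 cm^-1, so d_i1 = -15.000 cm.
m_1 = -(-15.000)/7.5 = 2.0000.
The intermediate image is virtual, 15.000 cm to the left of lens 1, so d_o2 = L - d_i1 = 39.5 - (-15.000) = 54.500 cm.
Lens 2: 1/d_i2 = 1/f_2 - 1/d_o2 = 1/4.5 - 1/(54.500) = 0.20387 cm^-1, so d_i2 = 4.905 cm.
m_2 = -(4.905)/(54.500) = -0.0900.
Total m = m_1 x m_2 = (2.0000)(-0.0900) = -0.1800.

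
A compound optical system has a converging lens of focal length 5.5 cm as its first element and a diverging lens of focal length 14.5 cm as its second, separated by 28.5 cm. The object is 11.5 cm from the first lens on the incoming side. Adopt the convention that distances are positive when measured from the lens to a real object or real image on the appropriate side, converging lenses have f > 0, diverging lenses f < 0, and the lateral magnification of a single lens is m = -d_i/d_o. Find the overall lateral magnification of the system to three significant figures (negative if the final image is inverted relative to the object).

Lens 1: 1/d_i1 = 1/f_1 - 1/d_o1 = 1/5.5 - 1/11.5 = 0.09486 cm^-1, so d_i1 = 10.542 cm.
m_1 = -(10.542)/11.5 = -0.9167.
Object distance for lens 2: d_o2 = 28.5 - 10.542 = 17.958 cm.
Lens 2: 1/d_i2 = 1/f_2 - 1/d_o2 = 1/(-14.5) - 1/(17.958) = -0.12465 cm^-1, so d_i2 = -8.022 cm.
m_2 = -(-8.022)/(17.958) = 0.4467.
Total m = m_1 x m_2 = (-0.9167)(0.4467) = -0.4095.

-0.409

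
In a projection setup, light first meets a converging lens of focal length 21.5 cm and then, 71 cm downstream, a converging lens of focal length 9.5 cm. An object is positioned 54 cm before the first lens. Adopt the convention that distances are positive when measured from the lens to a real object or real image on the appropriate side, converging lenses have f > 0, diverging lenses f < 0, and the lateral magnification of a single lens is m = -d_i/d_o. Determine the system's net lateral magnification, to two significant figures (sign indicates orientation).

Applying the thin-lens equation to the first lens, 1/21.5 = 1/54 + 1/d_i1, which gives d_i1 = 35.723 cm.
Its lateral magnification is m_1 = -d_i1/d_o1 = -(35.723)/54 = -0.6615.
That image sits 35.277 cm in front of the second lens, so d_o2 = 35.277 cm.
Applying the thin-lens equation again with f_2 = 9.5 cm and d_o2 = 35.277 cm gives d_i2 = 13.001 cm.
m_2 = -(13.001)/(35.277) = -0.3685.
Overall magnification: m = m_1 m_2 = 0.2438.

0.24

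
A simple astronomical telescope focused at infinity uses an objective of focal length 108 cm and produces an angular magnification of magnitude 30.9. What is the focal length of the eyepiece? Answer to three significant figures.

|M| = f_obj/f_eye, so f_eye = f_obj/|M| = 108/30.9 = 3.495 cm.

3.50 cm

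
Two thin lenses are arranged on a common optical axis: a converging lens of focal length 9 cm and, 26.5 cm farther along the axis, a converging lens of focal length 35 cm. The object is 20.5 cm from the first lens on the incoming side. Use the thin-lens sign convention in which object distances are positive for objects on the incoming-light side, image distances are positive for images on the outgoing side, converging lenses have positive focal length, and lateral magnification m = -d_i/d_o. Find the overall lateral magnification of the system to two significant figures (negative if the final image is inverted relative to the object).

-1.1

Applying the thin-lens equation to the first lens, 1/9 = 1/20.5 + 1/d_i1, which gives d_i1 = 16.043 cm.
Its lateral magnification is m_1 = -d_i1/d_o1 = -(16.043)/20.5 = -0.7826.
The intermediate image is 16.043 cm to the right of lens 1, so d_o2 = L - d_i1 = 26.5 - 16.043 = 10.457 cm.
Applying the thin-lens equation again with f_2 = 35 cm and d_o2 = 10.457 cm gives d_i2 = -14.911 cm.
m_2 = -(-14.911)/(10.457) = 1.4260.
The system's lateral magnification is m_1 m_2 = (-0.7826)(1.4260) = -1.1160.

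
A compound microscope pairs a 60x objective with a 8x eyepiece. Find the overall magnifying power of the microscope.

480

The overall magnification of a compound microscope is the product of the objective and eyepiece magnifications:
M = M_obj x M_eye = 60 x 8 = 480.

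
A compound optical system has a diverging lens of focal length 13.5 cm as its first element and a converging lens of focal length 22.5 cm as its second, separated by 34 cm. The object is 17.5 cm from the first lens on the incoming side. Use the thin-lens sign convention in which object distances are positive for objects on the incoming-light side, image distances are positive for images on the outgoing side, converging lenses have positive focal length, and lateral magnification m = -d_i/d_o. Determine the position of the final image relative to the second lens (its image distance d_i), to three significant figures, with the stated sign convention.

49.0 cm

Applying the thin-lens equation to the first lens, 1/(-13.5) = 1/17.5 + 1/d_i1, which gives d_i1 = -7.621 cm.
With d_i1 < 0 the first image is virtual and lies on the object side; the object distance for lens 2 is d_o2 = 34 - (-7.621) = 41.621 cm.
Applying the thin-lens equation again with f_2 = 22.5 cm and d_o2 = 41.621 cm gives d_i2 = 48.976 cm.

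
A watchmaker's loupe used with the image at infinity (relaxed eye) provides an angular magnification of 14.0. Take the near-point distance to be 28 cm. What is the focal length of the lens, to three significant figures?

2.00 cm

For the image at infinity, M = D/f.
f = D/M = 28/14.0 = 2.000 cm.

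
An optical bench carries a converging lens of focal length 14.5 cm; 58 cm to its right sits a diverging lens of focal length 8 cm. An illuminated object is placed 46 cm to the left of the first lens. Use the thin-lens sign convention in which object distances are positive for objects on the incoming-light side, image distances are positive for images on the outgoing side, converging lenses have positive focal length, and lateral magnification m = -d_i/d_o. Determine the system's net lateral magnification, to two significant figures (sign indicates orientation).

Applying the thin-lens equation to the first lens, 1/14.5 = 1/46 + 1/d_i1, which gives d_i1 = 21.175 cm.
Its lateral magnification is m_1 = -d_i1/d_o1 = -(21.175)/46 = -0.4603.
The intermediate image is 21.175 cm to the right of lens 1, so d_o2 = L - d_i1 = 58 - 21.175 = 36.825 cm.
Applying the thin-lens equation again with f_2 = -8 cm and d_o2 = 36.825 cm gives d_i2 = -6.572 cm.
m_2 = -(-6.572)/(36.825) = 0.1785.
Overall magnification: m = m_1 m_2 = -0.0822.

-0.082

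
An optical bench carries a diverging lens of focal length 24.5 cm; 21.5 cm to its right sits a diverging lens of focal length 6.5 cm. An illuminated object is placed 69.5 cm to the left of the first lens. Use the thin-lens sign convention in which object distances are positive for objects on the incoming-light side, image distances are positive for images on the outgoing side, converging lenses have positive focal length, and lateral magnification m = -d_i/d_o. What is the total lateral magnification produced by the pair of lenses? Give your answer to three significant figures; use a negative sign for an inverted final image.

0.0367

First lens: d_i1 = 1/(1/(-24.5) - 1/69.5) = -18.114 cm.
m_1 = -(-18.114)/69.5 = 0.2606.
With d_i1 < 0 the first image is virtual and lies on the object side; the object distance for lens 2 is d_o2 = 21.5 - (-18.114) = 39.614 cm.
Second lens: d_i2 = 1/(1/(-6.5) - 1/(39.614)) = -5.584 cm.
m_2 = -(-5.584)/(39.614) = 0.1410.
The system's lateral magnification is m_1 m_2 = (0.2606)(0.1410) = 0.0367.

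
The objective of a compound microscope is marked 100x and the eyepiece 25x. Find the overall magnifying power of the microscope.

2500

The overall magnification of a compound microscope is the product of the objective and eyepiece magnifications:
M = M_obj x M_eye = 100 x 25 = 2500.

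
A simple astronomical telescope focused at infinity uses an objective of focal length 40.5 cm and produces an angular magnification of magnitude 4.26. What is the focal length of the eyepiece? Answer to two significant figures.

9.5 cm

|M| = f_obj/f_eye, so f_eye = f_obj/|M| = 40.5/4.26 = 9.507 cm.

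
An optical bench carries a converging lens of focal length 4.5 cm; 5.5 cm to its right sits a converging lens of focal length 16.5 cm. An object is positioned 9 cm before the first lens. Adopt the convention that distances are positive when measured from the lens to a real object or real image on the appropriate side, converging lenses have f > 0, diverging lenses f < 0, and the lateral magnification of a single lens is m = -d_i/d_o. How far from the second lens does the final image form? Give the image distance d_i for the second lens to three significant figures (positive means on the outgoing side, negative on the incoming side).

2.89 cm

Applying the thin-lens equation to the first lens, 1/4.5 = 1/9 + 1/d_i1, which gives d_i1 = 9.000 cm.
This image would form 9.000 cm past lens 1, i.e. 3.500 cm beyond lens 2, so it is a virtual object for lens 2: d_o2 = 5.5 - 9.000 = -3.500 cm.
Applying the thin-lens equation again with f_2 = 16.5 cm and d_o2 = -3.500 cm gives d_i2 = 2.888 cm.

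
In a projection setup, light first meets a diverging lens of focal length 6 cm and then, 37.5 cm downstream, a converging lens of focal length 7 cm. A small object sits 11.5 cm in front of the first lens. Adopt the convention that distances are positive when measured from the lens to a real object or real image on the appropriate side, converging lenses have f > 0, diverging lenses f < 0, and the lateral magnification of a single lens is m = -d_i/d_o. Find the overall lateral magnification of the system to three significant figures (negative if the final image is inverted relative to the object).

Applying the thin-lens equation to the first lens, 1/(-6) = 1/11.5 + 1/d_i1, which gives d_i1 = -3.943 cm.
Its lateral magnification is m_1 = -d_i1/d_o1 = -(-3.943)/11.5 = 0.3429.
The intermediate image is virtual, 3.943 cm to the left of lens 1, so d_o2 = L - d_i1 = 37.5 - (-3.943) = 41.443 cm.
Applying the thin-lens equation again with f_2 = 7 cm and d_o2 = 41.443 cm gives d_i2 = 8.423 cm.
m_2 = -(8.423)/(41.443) = -0.2032.
Total m = m_1 x m_2 = (0.3429)(-0.2032) = -0.0697.

-0.0697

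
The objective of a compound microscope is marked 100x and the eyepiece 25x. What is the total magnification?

2500

The overall magnification of a compound microscope is the product of the objective and eyepiece magnifications:
M = M_obj x M_eye = 100 x 25 = 2500.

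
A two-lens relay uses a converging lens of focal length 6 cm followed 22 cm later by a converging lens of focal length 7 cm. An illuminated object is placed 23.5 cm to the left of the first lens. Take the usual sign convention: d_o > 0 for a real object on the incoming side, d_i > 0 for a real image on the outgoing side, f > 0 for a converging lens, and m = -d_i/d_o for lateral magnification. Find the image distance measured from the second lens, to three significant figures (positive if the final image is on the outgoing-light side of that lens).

14.1 cm

Applying the thin-lens equation to the first lens, 1/6 = 1/23.5 + 1/d_i1, which gives d_i1 = 8.057 cm.
That image sits 13.943 cm in front of the second lens, so d_o2 = 13.943 cm.
Applying the thin-lens equation again with f_2 = 7 cm and d_o2 = 13.943 cm gives d_i2 = 14.058 cm.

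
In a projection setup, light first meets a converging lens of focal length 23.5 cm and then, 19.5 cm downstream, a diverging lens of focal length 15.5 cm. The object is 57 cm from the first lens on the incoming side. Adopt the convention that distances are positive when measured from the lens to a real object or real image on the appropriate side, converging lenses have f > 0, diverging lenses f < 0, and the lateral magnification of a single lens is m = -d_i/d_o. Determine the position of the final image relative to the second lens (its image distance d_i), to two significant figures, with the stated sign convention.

First lens: d_i1 = 1/(1/23.5 - 1/57) = 39.985 cm.
Since 39.985 cm > 19.5 cm, the first image lies past the second lens and serves as a virtual object: d_o2 = L - d_i1 = -20.485 cm.
Second lens: d_i2 = 1/(1/(-15.5) - 1/(-20.485)) = -63.694 cm.

-64 cm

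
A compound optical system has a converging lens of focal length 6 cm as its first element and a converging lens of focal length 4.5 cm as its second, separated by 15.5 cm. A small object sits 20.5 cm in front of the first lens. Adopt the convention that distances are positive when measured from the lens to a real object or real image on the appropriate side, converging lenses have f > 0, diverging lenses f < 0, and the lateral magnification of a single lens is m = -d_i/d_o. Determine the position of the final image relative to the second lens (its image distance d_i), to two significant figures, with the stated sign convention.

Lens 1: 1/d_i1 = 1/f_1 - 1/d_o1 = 1/6 - 1/20.5 = 0.11789 cm^-1, so d_i1 = 8.483 cm.
The intermediate image is 8.483 cm to the right of lens 1, so d_o2 = L - d_i1 = 15.5 - 8.483 = 7.017 cm.
Lens 2: 1/d_i2 = 1/f_2 - 1/d_o2 = 1/4.5 - 1/(7.017) = 0.07972 cm^-1, so d_i2 = 12.545 cm.

13 cm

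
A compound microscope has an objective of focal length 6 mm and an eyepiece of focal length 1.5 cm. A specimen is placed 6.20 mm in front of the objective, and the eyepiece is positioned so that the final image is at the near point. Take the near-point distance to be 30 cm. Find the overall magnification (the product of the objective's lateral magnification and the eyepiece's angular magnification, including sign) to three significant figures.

-630

Convert to cm: f_obj = 6 mm = 0.6 cm; d_o = 6.20 mm = 0.62 cm.
Objective: 1/d_i = 1/f_obj - 1/d_o = 1/0.6 - 1/0.62 = 0.05376 cm^-1, so d_i = 18.600 cm.
m_obj = -d_i/d_o = -18.600/0.62 = -30.000.
Eyepiece angular magnification (image at near point): M_eye = 1 + D/f_e = 1 + 30/1.5 = 21.000.
Overall M = m_obj x M_eye = (-30.000)(21.000) = -630.00.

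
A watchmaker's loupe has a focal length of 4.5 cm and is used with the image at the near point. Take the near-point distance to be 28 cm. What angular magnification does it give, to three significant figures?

M = 1 + D/f = 1 + 28/4.5 = 7.222.

7.22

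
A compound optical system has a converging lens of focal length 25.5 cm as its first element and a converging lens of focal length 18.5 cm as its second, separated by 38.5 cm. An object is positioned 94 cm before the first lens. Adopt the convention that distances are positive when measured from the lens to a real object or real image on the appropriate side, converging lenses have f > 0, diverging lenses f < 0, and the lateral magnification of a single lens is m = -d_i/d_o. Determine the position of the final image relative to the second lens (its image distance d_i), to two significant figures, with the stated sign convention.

-4.3 cm

Applying the thin-lens equation to the first lens, 1/25.5 = 1/94 + 1/d_i1, which gives d_i1 = 34.993 cm.
The intermediate image is 34.993 cm to the right of lens 1, so d_o2 = L - d_i1 = 38.5 - 34.993 = 3.507 cm.
Applying the thin-lens equation again with f_2 = 18.5 cm and d_o2 = 3.507 cm gives d_i2 = -4.328 cm.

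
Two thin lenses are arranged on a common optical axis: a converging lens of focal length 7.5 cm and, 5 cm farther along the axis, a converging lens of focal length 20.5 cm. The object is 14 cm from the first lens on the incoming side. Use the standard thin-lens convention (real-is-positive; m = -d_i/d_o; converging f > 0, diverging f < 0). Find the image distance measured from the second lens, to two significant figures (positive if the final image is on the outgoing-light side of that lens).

First lens: d_i1 = 1/(1/7.5 - 1/14) = 16.154 cm.
Since 16.154 cm > 5 cm, the first image lies past the second lens and serves as a virtual object: d_o2 = L - d_i1 = -11.154 cm.
Second lens: d_i2 = 1/(1/20.5 - 1/(-11.154)) = 7.224 cm.

7.2 cm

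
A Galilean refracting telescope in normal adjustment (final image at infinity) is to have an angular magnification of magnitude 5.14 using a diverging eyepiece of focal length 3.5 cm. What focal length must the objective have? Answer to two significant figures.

|M| = f_obj/|f_eye|, so f_obj = |M| x |f_eye| = 5.14 x 3.5 = 17.990 cm.

18 cm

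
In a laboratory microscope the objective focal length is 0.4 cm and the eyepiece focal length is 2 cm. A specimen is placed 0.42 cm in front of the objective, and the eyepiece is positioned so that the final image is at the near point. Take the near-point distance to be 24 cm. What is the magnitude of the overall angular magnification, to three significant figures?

260

Objective: 1/d_i = 1/f_obj - 1/d_o = 1/0.4 - 1/0.42 = 0.11905 cm^-1, so d_i = 8.400 cm.
m_obj = -d_i/d_o = -8.400/0.42 = -20.000.
Eyepiece angular magnification (image at near point): M_eye = 1 + D/f_e = 1 + 24/2 = 13.000.
Overall M = m_obj x M_eye = (-20.000)(13.000) = -260.00.
|M| = 260.00.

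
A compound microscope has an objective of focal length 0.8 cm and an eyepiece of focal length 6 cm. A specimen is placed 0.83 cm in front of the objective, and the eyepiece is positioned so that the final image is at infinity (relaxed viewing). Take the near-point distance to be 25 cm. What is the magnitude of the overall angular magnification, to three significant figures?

111

Objective: 1/d_i = 1/f_obj - 1/d_o = 1/0.8 - 1/0.83 = 0.04518 cm^-1, so d_i = 22.133 cm.
m_obj = -d_i/d_o = -22.133/0.83 = -26.667.
Eyepiece angular magnification (image at infinity): M_eye = D/f_e = 25/6 = 4.167.
Overall M = m_obj x M_eye = (-26.667)(4.167) = -111.11.
|M| = 111.11.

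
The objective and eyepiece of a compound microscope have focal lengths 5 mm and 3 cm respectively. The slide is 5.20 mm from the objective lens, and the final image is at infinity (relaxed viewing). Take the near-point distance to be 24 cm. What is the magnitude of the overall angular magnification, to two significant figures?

200

Convert to cm: f_obj = 5 mm = 0.5 cm; d_o = 5.20 mm = 0.52 cm.
Objective: 1/d_i = 1/f_obj - 1/d_o = 1/0.5 - 1/0.52 = 0.07692 cm^-1, so d_i = 13.000 cm.
m_obj = -d_i/d_o = -13.000/0.52 = -25.000.
Eyepiece angular magnification (image at infinity): M_eye = D/f_e = 24/3 = 8.000.
Overall M = m_obj x M_eye = (-25.000)(8.000) = -200.00.
|M| = 200.00.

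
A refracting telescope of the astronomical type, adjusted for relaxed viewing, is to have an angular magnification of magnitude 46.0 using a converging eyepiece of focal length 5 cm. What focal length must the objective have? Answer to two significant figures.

230 cm

|M| = f_obj/|f_eye|, so f_obj = |M| x |f_eye| = 46.0 x 5 = 230.000 cm.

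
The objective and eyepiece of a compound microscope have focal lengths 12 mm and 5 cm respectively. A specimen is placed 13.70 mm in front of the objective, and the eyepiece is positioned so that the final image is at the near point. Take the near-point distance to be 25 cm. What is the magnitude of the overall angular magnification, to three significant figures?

42.4

Convert to cm: f_obj = 12 mm = 1.2 cm; d_o = 13.70 mm = 1.37 cm.
Objective: 1/d_i = 1/f_obj - 1/d_o = 1/1.2 - 1/1.37 = 0.10341 cm^-1, so d_i = 9.671 cm.
m_obj = -d_i/d_o = -9.671/1.37 = -7.059.
Eyepiece angular magnification (image at near point): M_eye = 1 + D/f_e = 1 + 25/5 = 6.000.
Overall M = m_obj x M_eye = (-7.059)(6.000) = -42.35.
|M| = 42.35.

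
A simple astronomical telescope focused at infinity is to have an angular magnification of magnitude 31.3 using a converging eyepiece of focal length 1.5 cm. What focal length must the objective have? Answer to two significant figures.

47 cm

|M| = f_obj/|f_eye|, so f_obj = |M| x |f_eye| = 31.3 x 1.5 = 46.950 cm.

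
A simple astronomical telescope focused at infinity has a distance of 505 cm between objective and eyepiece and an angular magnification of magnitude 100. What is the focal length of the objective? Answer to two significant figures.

In normal adjustment the tube length equals f_obj + f_eye and |M| = f_obj/f_eye.
So f_obj = 100 f_eye and 100 f_eye + f_eye = 505 cm, giving f_eye = 505/101 = 5.000 cm and f_obj = 500.000 cm.

500 cm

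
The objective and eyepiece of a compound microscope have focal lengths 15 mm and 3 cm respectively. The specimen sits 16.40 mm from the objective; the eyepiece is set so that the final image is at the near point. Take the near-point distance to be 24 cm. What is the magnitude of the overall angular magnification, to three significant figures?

Convert to cm: f_obj = 15 mm = 1.5 cm; d_o = 16.40 mm = 1.64 cm.
Objective: 1/d_i = 1/f_obj - 1/d_o = 1/1.5 - 1/1.64 = 0.05691 cm^-1, so d_i = 17.571 cm.
m_obj = -d_i/d_o = -17.571/1.64 = -10.714.
Eyepiece angular magnification (image at near point): M_eye = 1 + D/f_e = 1 + 24/3 = 9.000.
Overall M = m_obj x M_eye = (-10.714)(9.000) = -96.43.
|M| = 96.43.

96.4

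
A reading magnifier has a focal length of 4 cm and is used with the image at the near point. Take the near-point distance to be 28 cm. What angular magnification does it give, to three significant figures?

8.00

M = 1 + D/f = 1 + 28/4 = 8.000.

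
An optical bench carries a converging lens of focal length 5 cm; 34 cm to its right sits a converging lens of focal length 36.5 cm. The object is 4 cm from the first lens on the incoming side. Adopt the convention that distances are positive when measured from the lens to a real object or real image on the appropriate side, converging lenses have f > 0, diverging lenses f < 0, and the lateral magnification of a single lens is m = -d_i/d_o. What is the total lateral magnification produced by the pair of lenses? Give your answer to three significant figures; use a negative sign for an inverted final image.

-10.4

Applying the thin-lens equation to the first lens, 1/5 = 1/4 + 1/d_i1, which gives d_i1 = -20.000 cm.
Its lateral magnification is m_1 = -d_i1/d_o1 = -(-20.000)/4 = 5.0000.
With d_i1 < 0 the first image is virtual and lies on the object side; the object distance for lens 2 is d_o2 = 34 - (-20.000) = 54.000 cm.
Applying the thin-lens equation again with f_2 = 36.5 cm and d_o2 = 54.000 cm gives d_i2 = 112.629 cm.
m_2 = -(112.629)/(54.000) = -2.0857.
The system's lateral magnification is m_1 m_2 = (5.0000)(-2.0857) = -10.4286.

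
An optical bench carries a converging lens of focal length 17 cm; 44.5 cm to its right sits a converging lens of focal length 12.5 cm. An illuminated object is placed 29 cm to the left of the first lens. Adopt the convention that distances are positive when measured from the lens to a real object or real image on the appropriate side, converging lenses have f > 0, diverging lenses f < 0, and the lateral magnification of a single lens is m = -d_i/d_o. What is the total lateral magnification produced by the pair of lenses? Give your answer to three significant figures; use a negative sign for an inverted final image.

-1.95

Applying the thin-lens equation to the first lens, 1/17 = 1/29 + 1/d_i1, which gives d_i1 = 41.083 cm.
Its lateral magnification is m_1 = -d_i1/d_o1 = -(41.083)/29 = -1.4167.
That image sits 3.417 cm in front of the second lens, so d_o2 = 3.417 cm.
Applying the thin-lens equation again with f_2 = 12.5 cm and d_o2 = 3.417 cm gives d_i2 = -4.702 cm.
m_2 = -(-4.702)/(3.417) = 1.3761.
The system's lateral magnification is m_1 m_2 = (-1.4167)(1.3761) = -1.9495.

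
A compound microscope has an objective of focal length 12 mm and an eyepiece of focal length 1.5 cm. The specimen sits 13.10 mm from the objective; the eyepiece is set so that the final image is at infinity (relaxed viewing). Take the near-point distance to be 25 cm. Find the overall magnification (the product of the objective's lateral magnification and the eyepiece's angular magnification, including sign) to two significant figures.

Convert to cm: f_obj = 12 mm = 1.2 cm; d_o = 13.10 mm = 1.31 cm.
Objective: 1/d_i = 1/f_obj - 1/d_o = 1/1.2 - 1/1.31 = 0.06997 cm^-1, so d_i = 14.291 cm.
m_obj = -d_i/d_o = -14.291/1.31 = -10.909.
Eyepiece angular magnification (image at infinity): M_eye = D/f_e = 25/1.5 = 16.667.
Overall M = m_obj x M_eye = (-10.909)(16.667) = -181.82.

-180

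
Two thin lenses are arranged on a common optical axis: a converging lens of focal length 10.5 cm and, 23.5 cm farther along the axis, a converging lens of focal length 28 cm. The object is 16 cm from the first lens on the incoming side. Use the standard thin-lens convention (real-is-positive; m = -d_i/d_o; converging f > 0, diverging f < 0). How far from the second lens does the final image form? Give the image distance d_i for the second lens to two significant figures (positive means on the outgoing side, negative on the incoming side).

5.6 cm

Applying the thin-lens equation to the first lens, 1/10.5 = 1/16 + 1/d_i1, which gives d_i1 = 30.545 cm.
This image would form 30.545 cm past lens 1, i.e. 7.045 cm beyond lens 2, so it is a virtual object for lens 2: d_o2 = 23.5 - 30.545 = -7.045 cm.
Applying the thin-lens equation again with f_2 = 28 cm and d_o2 = -7.045 cm gives d_i2 = 5.629 cm.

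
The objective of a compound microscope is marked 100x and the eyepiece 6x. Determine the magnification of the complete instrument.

600

The overall magnification of a compound microscope is the product of the objective and eyepiece magnifications:
M = M_obj x M_eye = 100 x 6 = 600.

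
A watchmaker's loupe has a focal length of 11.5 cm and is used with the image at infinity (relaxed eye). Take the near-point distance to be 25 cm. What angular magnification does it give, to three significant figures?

M = D/f = 25/11.5 = 2.174.

2.17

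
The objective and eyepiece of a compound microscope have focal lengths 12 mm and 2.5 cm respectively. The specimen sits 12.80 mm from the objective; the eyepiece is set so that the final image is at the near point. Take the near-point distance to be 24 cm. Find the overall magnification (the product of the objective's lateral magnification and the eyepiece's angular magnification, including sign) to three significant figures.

-159

Convert to cm: f_obj = 12 mm = 1.2 cm; d_o = 12.80 mm = 1.28 cm.
Objective: 1/d_i = 1/f_obj - 1/d_o = 1/1.2 - 1/1.28 = 0.05208 cm^-1, so d_i = 19.200 cm.
m_obj = -d_i/d_o = -19.200/1.28 = -15.000.
Eyepiece angular magnification (image at near point): M_eye = 1 + D/f_e = 1 + 24/2.5 = 10.600.
Overall M = m_obj x M_eye = (-15.000)(10.600) = -159.00.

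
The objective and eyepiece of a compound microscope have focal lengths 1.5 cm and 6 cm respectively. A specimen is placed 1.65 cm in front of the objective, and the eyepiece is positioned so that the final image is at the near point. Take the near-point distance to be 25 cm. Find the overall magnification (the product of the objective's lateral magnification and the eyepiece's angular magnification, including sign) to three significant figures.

Objective: 1/d_i = 1/f_obj - 1/d_o = 1/1.5 - 1/1.65 = 0.06061 cm^-1, so d_i = 16.500 cm.
m_obj = -d_i/d_o = -16.500/1.65 = -10.000.
Eyepiece angular magnification (image at near point): M_eye = 1 + D/f_e = 1 + 25/6 = 5.167.
Overall M = m_obj x M_eye = (-10.000)(5.167) = -51.67.

-51.7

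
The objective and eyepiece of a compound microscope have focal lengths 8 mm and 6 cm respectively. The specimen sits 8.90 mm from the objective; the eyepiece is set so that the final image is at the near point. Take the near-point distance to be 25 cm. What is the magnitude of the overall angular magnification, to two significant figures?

Convert to cm: f_obj = 8 mm = 0.8 cm; d_o = 8.90 mm = 0.89 cm.
Objective: 1/d_i = 1/f_obj - 1/d_o = 1/0.8 - 1/0.89 = 0.12640 cm^-1, so d_i = 7.911 cm.
m_obj = -d_i/d_o = -7.911/0.89 = -8.889.
Eyepiece angular magnification (image at near point): M_eye = 1 + D/f_e = 1 + 25/6 = 5.167.
Overall M = m_obj x M_eye = (-8.889)(5.167) = -45.93.
|M| = 45.93.

46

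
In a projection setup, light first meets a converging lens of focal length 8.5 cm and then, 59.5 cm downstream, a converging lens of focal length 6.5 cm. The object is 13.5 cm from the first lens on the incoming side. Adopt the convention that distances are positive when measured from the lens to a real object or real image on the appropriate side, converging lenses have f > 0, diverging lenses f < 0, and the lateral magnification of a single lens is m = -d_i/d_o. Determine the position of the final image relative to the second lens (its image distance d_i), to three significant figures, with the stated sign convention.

Lens 1: 1/d_i1 = 1/f_1 - 1/d_o1 = 1/8.5 - 1/13.5 = 0.04357 cm^-1, so d_i1 = 22.950 cm.
The intermediate image is 22.950 cm to the right of lens 1, so d_o2 = L - d_i1 = 59.5 - 22.950 = 36.550 cm.
Lens 2: 1/d_i2 = 1/f_2 - 1/d_o2 = 1/6.5 - 1/(36.550) = 0.12649 cm^-1, so d_i2 = 7.906 cm.

7.91 cm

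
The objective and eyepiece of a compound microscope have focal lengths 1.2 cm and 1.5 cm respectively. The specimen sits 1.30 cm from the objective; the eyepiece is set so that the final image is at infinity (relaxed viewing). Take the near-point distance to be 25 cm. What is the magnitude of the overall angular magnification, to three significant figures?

200

Objective: 1/d_i = 1/f_obj - 1/d_o = 1/1.2 - 1/1.30 = 0.06410 cm^-1, so d_i = 15.600 cm.
m_obj = -d_i/d_o = -15.600/1.30 = -12.000.
Eyepiece angular magnification (image at infinity): M_eye = D/f_e = 25/1.5 = 16.667.
Overall M = m_obj x M_eye = (-12.000)(16.667) = -200.00.
|M| = 200.00.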